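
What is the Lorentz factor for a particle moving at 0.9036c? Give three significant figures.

γ = 1/√(1 − 0.9036²) = 1/√0.1835 = 2.334

γ = 2.33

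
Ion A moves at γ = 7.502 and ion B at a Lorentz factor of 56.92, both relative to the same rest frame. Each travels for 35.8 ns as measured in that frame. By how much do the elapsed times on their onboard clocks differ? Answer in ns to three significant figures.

|τ_A − τ_B| = 4.14 ns

A: γ = 7.502; τ_A = 35.8/7.502 = 4.772 ns.
B: γ = 56.92; τ_B = 35.8/56.92 = 0.6290 ns.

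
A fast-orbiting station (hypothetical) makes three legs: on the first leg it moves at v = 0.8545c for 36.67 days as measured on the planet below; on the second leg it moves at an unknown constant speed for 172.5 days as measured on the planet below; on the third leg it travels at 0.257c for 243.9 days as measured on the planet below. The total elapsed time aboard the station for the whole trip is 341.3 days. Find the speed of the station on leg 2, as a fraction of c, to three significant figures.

Leg 1: γ = 1/√(1 − 0.8545²) = 1/√0.2698 = 1.925; τ_1 = 36.67/1.925 = 19.05 days.
Leg 2: speed unknown; τ_2 = 172.5/γ_2.
Leg 3: γ = 1/√(1 − 0.257²) = 1/√0.9340 = 1.035; τ_3 = 243.9/1.035 = 235.7 days.
Total proper time: 19.05 + τ_2 + 235.7 = 341.3, so τ_2 = 341.3 − 254.8 = 86.54 days.
γ_2 = 172.5/86.54 = 1.993; β = √(1 − 1/γ²) = √0.7483.

β = 0.865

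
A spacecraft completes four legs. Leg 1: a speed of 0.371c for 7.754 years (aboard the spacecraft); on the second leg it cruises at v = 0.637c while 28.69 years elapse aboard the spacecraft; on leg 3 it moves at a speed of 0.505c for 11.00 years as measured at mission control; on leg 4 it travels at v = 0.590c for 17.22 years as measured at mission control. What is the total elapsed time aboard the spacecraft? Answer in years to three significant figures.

Leg 1: 7.754 years is already measured aboard the spacecraft.
Leg 2: 28.69 years is already measured aboard the spacecraft.
Leg 3: γ = 1/√(1 − 0.505²) = 1/√0.7450 = 1.159; τ_3 = 11.00/1.159 = 9.494 years.
Leg 4: γ = 1/√(1 − 0.590²) = 1/√0.6519 = 1.239; τ_4 = 17.22/1.239 = 13.90 years.
Total: 7.754 + 28.69 + 9.494 + 13.90 years.

τ = 59.8 years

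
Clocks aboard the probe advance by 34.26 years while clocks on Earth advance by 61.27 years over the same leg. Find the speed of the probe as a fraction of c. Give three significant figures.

v = 0.829c

The proper time is measured aboard the probe (both events occur at the probe's location); Δt is measured on Earth. γ = Δt/τ = 61.27/34.26 = 1.788.
β = √(1 − 1/γ²) = √(1 − 0.3127) = √0.6873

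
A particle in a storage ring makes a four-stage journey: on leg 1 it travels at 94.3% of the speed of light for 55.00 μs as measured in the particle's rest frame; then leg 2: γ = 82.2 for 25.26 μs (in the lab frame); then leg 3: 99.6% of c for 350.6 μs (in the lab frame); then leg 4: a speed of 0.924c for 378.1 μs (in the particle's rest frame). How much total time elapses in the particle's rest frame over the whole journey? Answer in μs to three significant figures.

τ = 465 μs

Leg 1: 55.00 μs is already measured in the particle's rest frame.
Leg 2: γ = 82.2; τ_2 = 25.26/82.20 = 0.3073 μs.
Leg 3: β = 0.996; γ = 1/√(1 − 0.996²) = 1/√0.007984 = 11.19; τ_3 = 350.6/11.19 = 31.33 μs.
Leg 4: 378.1 μs is already measured in the particle's rest frame.
Total: 55.00 + 0.3073 + 31.33 + 378.1 μs.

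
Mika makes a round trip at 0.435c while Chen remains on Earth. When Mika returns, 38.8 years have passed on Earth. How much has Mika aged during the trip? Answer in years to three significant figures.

γ = 1/√(1 − 0.435²) = 1/√0.8108 = 1.111
Mika's clock measures proper time along the trip: τ = Δt/γ = 38.8/1.111 years.

τ = 34.9 years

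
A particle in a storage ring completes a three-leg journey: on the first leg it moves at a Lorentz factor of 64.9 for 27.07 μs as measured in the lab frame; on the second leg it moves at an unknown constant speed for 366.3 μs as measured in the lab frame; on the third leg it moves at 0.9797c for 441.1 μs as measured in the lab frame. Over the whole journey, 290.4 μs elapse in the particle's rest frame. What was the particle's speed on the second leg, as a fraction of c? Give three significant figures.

β = 0.835

Leg 1: γ = 64.9; τ_1 = 27.07/64.90 = 0.4171 μs.
Leg 2: speed unknown; τ_2 = 366.3/γ_2.
Leg 3: γ = 1/√(1 − 0.9797²) = 1/√0.04019 = 4.988; τ_3 = 441.1/4.988 = 88.43 μs.
Total proper time: 0.4171 + τ_2 + 88.43 = 290.4, so τ_2 = 290.4 − 88.84 = 201.6 μs.
γ_2 = 366.3/201.6 = 1.817; β = √(1 − 1/γ²) = √0.6972.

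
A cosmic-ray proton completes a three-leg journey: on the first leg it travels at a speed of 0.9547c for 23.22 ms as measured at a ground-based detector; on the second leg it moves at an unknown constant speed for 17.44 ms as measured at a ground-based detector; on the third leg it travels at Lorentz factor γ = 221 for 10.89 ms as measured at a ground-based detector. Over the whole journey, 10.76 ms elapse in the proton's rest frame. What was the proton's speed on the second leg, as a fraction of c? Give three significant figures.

β = 0.976

Leg 1: γ = 1/√(1 − 0.9547²) = 1/√0.08855 = 3.361; τ_1 = 23.22/3.361 = 6.910 ms.
Leg 2: speed unknown; τ_2 = 17.44/γ_2.
Leg 3: γ = 221; τ_3 = 10.89/221.0 = 0.04928 ms.
Total proper time: 6.910 + τ_2 + 0.04928 = 10.76, so τ_2 = 10.76 − 6.959 = 3.801 ms.
γ_2 = 17.44/3.801 = 4.588; β = √(1 − 1/γ²) = √0.9525.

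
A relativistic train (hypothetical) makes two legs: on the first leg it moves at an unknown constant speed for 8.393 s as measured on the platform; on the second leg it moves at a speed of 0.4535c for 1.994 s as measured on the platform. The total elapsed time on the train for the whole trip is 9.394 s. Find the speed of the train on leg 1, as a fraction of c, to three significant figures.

β = 0.420

Leg 1: speed unknown; τ_1 = 8.393/γ_1.
Leg 2: γ = 1/√(1 − 0.4535²) = 1/√0.7943 = 1.122; τ_2 = 1.994/1.122 = 1.777 s.
Total proper time: τ_1 + 1.777 = 9.394, so τ_1 = 9.394 − 1.777 = 7.617 s.
γ_1 = 8.393/7.617 = 1.102; β = √(1 − 1/γ²) = √0.1764.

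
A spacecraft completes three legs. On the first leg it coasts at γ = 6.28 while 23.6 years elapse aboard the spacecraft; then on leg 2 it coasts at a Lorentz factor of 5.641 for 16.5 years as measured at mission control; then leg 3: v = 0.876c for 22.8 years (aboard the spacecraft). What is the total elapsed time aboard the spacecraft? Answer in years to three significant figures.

Leg 1: 23.6 years is already measured aboard the spacecraft.
Leg 2: γ = 5.641; τ_2 = 16.5/5.641 = 2.925 years.
Leg 3: 22.8 years is already measured aboard the spacecraft.
Total: 23.60 + 2.925 + 22.80 years.

τ = 49.3 years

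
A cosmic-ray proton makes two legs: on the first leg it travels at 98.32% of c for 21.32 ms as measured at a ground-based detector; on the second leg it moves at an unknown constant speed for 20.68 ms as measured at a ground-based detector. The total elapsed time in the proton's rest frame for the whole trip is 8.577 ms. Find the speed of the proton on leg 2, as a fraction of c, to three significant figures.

Leg 1: β = 0.9832; γ = 1/√(1 − 0.9832²) = 1/√0.03332 = 5.479; τ_1 = 21.32/5.479 = 3.892 ms.
Leg 2: speed unknown; τ_2 = 20.68/γ_2.
Total proper time: 3.892 + τ_2 = 8.577, so τ_2 = 8.577 − 3.892 = 4.685 ms.
γ_2 = 20.68/4.685 = 4.414; β = √(1 − 1/γ²) = √0.9487.

β = 0.974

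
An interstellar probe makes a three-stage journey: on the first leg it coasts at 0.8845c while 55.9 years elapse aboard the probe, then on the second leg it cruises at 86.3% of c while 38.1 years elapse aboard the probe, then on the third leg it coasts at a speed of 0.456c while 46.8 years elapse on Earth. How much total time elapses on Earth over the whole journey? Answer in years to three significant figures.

Δt = 242 years

Leg 1: γ = 1/√(1 − 0.8845²) = 1/√0.2177 = 2.143; Δt_1 = 2.143 × 55.9 = 119.8 years.
Leg 2: β = 0.863; γ = 1/√(1 − 0.863²) = 1/√0.2552 = 1.979; Δt_2 = 1.979 × 38.1 = 75.42 years.
Leg 3: 46.8 years is already measured on Earth.
Total: 119.8 + 75.42 + 46.80 years.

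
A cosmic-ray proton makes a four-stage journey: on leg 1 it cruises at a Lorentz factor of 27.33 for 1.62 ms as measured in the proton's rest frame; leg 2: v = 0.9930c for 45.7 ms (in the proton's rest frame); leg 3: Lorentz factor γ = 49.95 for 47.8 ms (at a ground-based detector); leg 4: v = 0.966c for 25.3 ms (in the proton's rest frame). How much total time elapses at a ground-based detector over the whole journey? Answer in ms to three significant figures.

Δt = 577 ms

Leg 1: γ = 27.33; Δt_1 = 27.33 × 1.62 = 44.27 ms.
Leg 2: γ = 1/√(1 − 0.9930²) = 1/√0.01395 = 8.466; Δt_2 = 8.466 × 45.7 = 386.9 ms.
Leg 3: 47.8 ms is already measured at a ground-based detector.
Leg 4: γ = 1/√(1 − 0.966²) = 1/√0.06684 = 3.868; Δt_4 = 3.868 × 25.3 = 97.86 ms.
Total: 44.27 + 386.9 + 47.80 + 97.86 ms.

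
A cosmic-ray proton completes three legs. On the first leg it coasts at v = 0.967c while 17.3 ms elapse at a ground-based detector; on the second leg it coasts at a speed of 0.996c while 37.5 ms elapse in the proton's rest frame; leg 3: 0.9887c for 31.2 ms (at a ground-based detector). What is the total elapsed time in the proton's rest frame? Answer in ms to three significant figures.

τ = 46.6 ms

Leg 1: γ = 1/√(1 − 0.967²) = 1/√0.06491 = 3.925; τ_1 = 17.3/3.925 = 4.408 ms.
Leg 2: 37.5 ms is already measured in the proton's rest frame.
Leg 3: γ = 1/√(1 − 0.9887²) = 1/√0.02247 = 6.671; τ_3 = 31.2/6.671 = 4.677 ms.
Total: 4.408 + 37.50 + 4.677 ms.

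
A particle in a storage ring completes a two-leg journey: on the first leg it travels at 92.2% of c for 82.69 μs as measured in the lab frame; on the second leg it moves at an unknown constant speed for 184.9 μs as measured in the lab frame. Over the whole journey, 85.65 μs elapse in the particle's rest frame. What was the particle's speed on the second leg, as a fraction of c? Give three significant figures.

β = 0.957

Leg 1: β = 0.922; γ = 1/√(1 − 0.922²) = 1/√0.1499 = 2.583; τ_1 = 82.69/2.583 = 32.02 μs.
Leg 2: speed unknown; τ_2 = 184.9/γ_2.
Total proper time: 32.02 + τ_2 = 85.65, so τ_2 = 85.65 − 32.02 = 53.63 μs.
γ_2 = 184.9/53.63 = 3.447; β = √(1 − 1/γ²) = √0.9159.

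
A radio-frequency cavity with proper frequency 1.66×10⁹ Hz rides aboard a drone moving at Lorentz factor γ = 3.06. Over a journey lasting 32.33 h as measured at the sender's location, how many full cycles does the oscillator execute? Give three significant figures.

γ = 3.06
The oscillator's own cycle count is N = f × τ where τ is the proper time aboard the drone. τ = Δt/γ = 32.33/3.060 = 10.57 h = 3.804×10⁴ s.
N = 1.66×10⁹ × 3.804×10⁴ = 6.314×10¹³.

N = 6.31×10¹³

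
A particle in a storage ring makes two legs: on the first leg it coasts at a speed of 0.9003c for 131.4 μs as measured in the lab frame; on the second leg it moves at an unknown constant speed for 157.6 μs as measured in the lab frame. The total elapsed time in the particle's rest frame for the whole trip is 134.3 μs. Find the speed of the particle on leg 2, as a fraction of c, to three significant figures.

Leg 1: γ = 1/√(1 − 0.9003²) = 1/√0.1895 = 2.297; τ_1 = 131.4/2.297 = 57.19 μs.
Leg 2: speed unknown; τ_2 = 157.6/γ_2.
Total proper time: 57.19 + τ_2 = 134.3, so τ_2 = 134.3 − 57.19 = 77.11 μs.
γ_2 = 157.6/77.11 = 2.044; β = √(1 − 1/γ²) = √0.7606.

β = 0.872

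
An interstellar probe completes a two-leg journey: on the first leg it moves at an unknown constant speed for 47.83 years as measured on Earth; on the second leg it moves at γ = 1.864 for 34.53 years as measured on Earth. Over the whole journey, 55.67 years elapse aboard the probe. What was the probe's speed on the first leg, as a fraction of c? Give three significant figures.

Leg 1: speed unknown; τ_1 = 47.83/γ_1.
Leg 2: γ = 1.864; τ_2 = 34.53/1.864 = 18.52 years.
Total proper time: τ_1 + 18.52 = 55.67, so τ_1 = 55.67 − 18.52 = 37.15 years.
γ_1 = 47.83/37.15 = 1.288; β = √(1 − 1/γ²) = √0.3969.

β = 0.630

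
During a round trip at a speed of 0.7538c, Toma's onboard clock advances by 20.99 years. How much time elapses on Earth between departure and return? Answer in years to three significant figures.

γ = 1/√(1 − 0.7538²) = 1/√0.4318 = 1.522
Earth-frame duration is the dilated interval: Δt = γτ = 1.522 × 20.99 years.

Δt = 31.9 years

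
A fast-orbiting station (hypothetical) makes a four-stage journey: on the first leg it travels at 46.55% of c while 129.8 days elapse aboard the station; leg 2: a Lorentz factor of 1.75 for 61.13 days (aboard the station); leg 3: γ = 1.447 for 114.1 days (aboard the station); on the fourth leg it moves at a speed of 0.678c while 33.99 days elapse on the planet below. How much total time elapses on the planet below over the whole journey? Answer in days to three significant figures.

Leg 1: β = 0.4655; γ = 1/√(1 − 0.4655²) = 1/√0.7833 = 1.130; Δt_1 = 1.130 × 129.8 = 146.7 days.
Leg 2: γ = 1.75; Δt_2 = 1.750 × 61.13 = 107.0 days.
Leg 3: γ = 1.447; Δt_3 = 1.447 × 114.1 = 165.1 days.
Leg 4: 33.99 days is already measured on the planet below.
Total: 146.7 + 107.0 + 165.1 + 33.99 days.

Δt = 453 days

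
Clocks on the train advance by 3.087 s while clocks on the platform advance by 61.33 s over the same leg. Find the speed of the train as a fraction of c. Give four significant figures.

β = 0.9987

The proper time is measured on the train (both events occur at the train's location); Δt is measured on the platform. γ = Δt/τ = 61.33/3.087 = 19.87.
β = √(1 − 1/γ²) = √(1 − 0.002534) = √0.9975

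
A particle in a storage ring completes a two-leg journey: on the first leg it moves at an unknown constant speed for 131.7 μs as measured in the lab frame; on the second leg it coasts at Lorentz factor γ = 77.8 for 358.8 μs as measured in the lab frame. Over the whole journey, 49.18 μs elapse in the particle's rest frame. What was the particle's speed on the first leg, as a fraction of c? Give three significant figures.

β = 0.941

Leg 1: speed unknown; τ_1 = 131.7/γ_1.
Leg 2: γ = 77.8; τ_2 = 358.8/77.80 = 4.612 μs.
Total proper time: τ_1 + 4.612 = 49.18, so τ_1 = 49.18 − 4.612 = 44.57 μs.
γ_1 = 131.7/44.57 = 2.955; β = √(1 − 1/γ²) = √0.8855.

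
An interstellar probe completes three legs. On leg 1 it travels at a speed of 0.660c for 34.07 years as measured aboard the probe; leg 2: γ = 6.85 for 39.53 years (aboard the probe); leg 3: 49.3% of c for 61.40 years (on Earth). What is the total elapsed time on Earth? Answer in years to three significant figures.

Δt = 378 years

Leg 1: γ = 1/√(1 − 0.660²) = 1/√0.5644 = 1.331; Δt_1 = 1.331 × 34.07 = 45.35 years.
Leg 2: γ = 6.85; Δt_2 = 6.850 × 39.53 = 270.8 years.
Leg 3: 61.40 years is already measured on Earth.
Total: 45.35 + 270.8 + 61.40 years.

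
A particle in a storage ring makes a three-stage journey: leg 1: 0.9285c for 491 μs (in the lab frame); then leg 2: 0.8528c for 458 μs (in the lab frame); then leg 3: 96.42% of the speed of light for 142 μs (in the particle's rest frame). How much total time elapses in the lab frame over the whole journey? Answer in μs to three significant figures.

Leg 1: 491 μs is already measured in the lab frame.
Leg 2: 458 μs is already measured in the lab frame.
Leg 3: β = 0.9642; γ = 1/√(1 − 0.9642²) = 1/√0.07032 = 3.771; Δt_3 = 3.771 × 142 = 535.5 μs.
Total: 491.0 + 458.0 + 535.5 μs.

Δt = 1480 μs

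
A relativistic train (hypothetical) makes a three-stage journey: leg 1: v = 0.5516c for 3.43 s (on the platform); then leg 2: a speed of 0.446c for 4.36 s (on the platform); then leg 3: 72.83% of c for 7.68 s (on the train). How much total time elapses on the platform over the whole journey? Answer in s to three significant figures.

Δt = 19.0 s

Leg 1: 3.43 s is already measured on the platform.
Leg 2: 4.36 s is already measured on the platform.
Leg 3: β = 0.7283; γ = 1/√(1 − 0.7283²) = 1/√0.4696 = 1.459; Δt_3 = 1.459 × 7.68 = 11.21 s.
Total: 3.430 + 4.360 + 11.21 s.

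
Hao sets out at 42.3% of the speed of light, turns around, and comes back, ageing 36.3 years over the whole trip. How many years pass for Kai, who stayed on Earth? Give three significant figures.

Δt = 40.1 years

β = 0.423; γ = 1/√(1 − 0.423²) = 1/√0.8211 = 1.104
Earth-frame duration is the dilated interval: Δt = γτ = 1.104 × 36.3 years.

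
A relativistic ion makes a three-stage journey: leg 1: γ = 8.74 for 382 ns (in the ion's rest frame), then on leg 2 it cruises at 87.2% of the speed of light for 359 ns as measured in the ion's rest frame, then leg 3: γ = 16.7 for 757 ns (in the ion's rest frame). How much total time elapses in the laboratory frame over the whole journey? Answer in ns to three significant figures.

Δt = 1.67×10⁴ ns

Leg 1: γ = 8.74; Δt_1 = 8.740 × 382 = 3339 ns.
Leg 2: β = 0.872; γ = 1/√(1 − 0.872²) = 1/√0.2396 = 2.043; Δt_2 = 2.043 × 359 = 733.4 ns.
Leg 3: γ = 16.7; Δt_3 = 16.70 × 757 = 1.264×10⁴ ns.
Total: 3339 + 733.4 + 1.264×10⁴ ns.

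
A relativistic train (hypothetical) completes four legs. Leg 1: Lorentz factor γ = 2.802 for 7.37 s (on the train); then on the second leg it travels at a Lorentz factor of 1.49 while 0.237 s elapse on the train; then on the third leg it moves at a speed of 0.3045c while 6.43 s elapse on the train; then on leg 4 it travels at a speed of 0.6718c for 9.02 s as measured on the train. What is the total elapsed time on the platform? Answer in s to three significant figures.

Δt = 39.9 s

Leg 1: γ = 2.802; Δt_1 = 2.802 × 7.37 = 20.65 s.
Leg 2: γ = 1.49; Δt_2 = 1.490 × 0.237 = 0.3531 s.
Leg 3: γ = 1/√(1 − 0.3045²) = 1/√0.9073 = 1.050; Δt_3 = 1.050 × 6.43 = 6.751 s.
Leg 4: γ = 1/√(1 − 0.6718²) = 1/√0.5487 = 1.350; Δt_4 = 1.350 × 9.02 = 12.18 s.
Total: 20.65 + 0.3531 + 6.751 + 12.18 s.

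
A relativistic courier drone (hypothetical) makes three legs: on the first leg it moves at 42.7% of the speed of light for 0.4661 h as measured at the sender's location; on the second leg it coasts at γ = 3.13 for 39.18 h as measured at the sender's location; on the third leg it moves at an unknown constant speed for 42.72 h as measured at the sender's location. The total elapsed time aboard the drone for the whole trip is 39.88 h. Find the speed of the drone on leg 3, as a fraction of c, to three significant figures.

β = 0.776

Leg 1: β = 0.427; γ = 1/√(1 − 0.427²) = 1/√0.8177 = 1.106; τ_1 = 0.4661/1.106 = 0.4215 h.
Leg 2: γ = 3.13; τ_2 = 39.18/3.130 = 12.52 h.
Leg 3: speed unknown; τ_3 = 42.72/γ_3.
Total proper time: 0.4215 + 12.52 + τ_3 = 39.88, so τ_3 = 39.88 − 12.94 = 26.94 h.
γ_3 = 42.72/26.94 = 1.586; β = √(1 − 1/γ²) = √0.6023.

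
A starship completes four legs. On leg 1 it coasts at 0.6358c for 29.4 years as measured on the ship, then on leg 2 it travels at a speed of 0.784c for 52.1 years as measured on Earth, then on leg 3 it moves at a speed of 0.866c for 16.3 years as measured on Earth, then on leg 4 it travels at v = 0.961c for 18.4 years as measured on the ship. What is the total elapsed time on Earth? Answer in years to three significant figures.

Δt = 173 years

Leg 1: γ = 1/√(1 − 0.6358²) = 1/√0.5958 = 1.296; Δt_1 = 1.296 × 29.4 = 38.09 years.
Leg 2: 52.1 years is already measured on Earth.
Leg 3: 16.3 years is already measured on Earth.
Leg 4: γ = 1/√(1 − 0.961²) = 1/√0.07648 = 3.616; Δt_4 = 3.616 × 18.4 = 66.53 years.
Total: 38.09 + 52.10 + 16.30 + 66.53 years.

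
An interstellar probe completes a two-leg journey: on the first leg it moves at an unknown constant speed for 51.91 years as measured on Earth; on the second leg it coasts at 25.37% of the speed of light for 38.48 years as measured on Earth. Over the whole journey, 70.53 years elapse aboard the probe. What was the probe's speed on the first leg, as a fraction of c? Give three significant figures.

β = 0.767

Leg 1: speed unknown; τ_1 = 51.91/γ_1.
Leg 2: β = 0.2537; γ = 1/√(1 − 0.2537²) = 1/√0.9356 = 1.034; τ_2 = 38.48/1.034 = 37.22 years.
Total proper time: τ_1 + 37.22 = 70.53, so τ_1 = 70.53 − 37.22 = 33.31 years.
γ_1 = 51.91/33.31 = 1.558; β = √(1 − 1/γ²) = √0.5883.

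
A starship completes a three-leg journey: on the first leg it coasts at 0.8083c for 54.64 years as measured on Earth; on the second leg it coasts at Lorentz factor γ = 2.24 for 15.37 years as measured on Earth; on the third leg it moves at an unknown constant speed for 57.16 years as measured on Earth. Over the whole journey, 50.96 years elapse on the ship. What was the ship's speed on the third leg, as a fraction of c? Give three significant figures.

Leg 1: γ = 1/√(1 − 0.8083²) = 1/√0.3467 = 1.698; τ_1 = 54.64/1.698 = 32.17 years.
Leg 2: γ = 2.24; τ_2 = 15.37/2.240 = 6.862 years.
Leg 3: speed unknown; τ_3 = 57.16/γ_3.
Total proper time: 32.17 + 6.862 + τ_3 = 50.96, so τ_3 = 50.96 − 39.03 = 11.93 years.
γ_3 = 57.16/11.93 = 4.792; β = √(1 − 1/γ²) = √0.9565.

β = 0.978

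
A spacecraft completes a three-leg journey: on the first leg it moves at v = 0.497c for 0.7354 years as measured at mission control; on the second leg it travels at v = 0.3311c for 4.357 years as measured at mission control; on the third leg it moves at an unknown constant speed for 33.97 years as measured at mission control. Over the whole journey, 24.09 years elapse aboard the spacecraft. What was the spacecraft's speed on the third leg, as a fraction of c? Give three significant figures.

β = 0.822

Leg 1: γ = 1/√(1 − 0.497²) = 1/√0.7530 = 1.152; τ_1 = 0.7354/1.152 = 0.6381 years.
Leg 2: γ = 1/√(1 − 0.3311²) = 1/√0.8904 = 1.060; τ_2 = 4.357/1.060 = 4.111 years.
Leg 3: speed unknown; τ_3 = 33.97/γ_3.
Total proper time: 0.6381 + 4.111 + τ_3 = 24.09, so τ_3 = 24.09 − 4.749 = 19.34 years.
γ_3 = 33.97/19.34 = 1.756; β = √(1 − 1/γ²) = √0.6758.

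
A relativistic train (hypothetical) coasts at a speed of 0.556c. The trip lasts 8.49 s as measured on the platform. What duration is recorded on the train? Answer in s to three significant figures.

τ = 7.06 s

γ = 1/√(1 − 0.556²) = 1/√0.6909 = 1.203
The interval measured on the platform is the dilated one; the clock on the train measures the proper time τ = Δt/γ = 8.49/1.203 s.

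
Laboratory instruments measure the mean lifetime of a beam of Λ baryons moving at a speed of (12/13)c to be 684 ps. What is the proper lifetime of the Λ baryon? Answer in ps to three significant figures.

γ = 1/√(1 − (12/13)²) = 13/5 = 2.600
The lab-frame lifetime is the dilated interval; the proper lifetime is τ₀ = Δt/γ = 684/2.600 ps.

τ₀ = 263 ps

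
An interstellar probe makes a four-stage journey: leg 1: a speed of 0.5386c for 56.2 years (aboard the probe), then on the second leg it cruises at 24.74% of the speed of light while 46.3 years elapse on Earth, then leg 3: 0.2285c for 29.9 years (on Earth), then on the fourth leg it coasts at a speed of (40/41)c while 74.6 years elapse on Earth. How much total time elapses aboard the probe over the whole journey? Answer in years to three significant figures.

τ = 147 years

Leg 1: 56.2 years is already measured aboard the probe.
Leg 2: β = 0.2474; γ = 1/√(1 − 0.2474²) = 1/√0.9388 = 1.032; τ_2 = 46.3/1.032 = 44.86 years.
Leg 3: γ = 1/√(1 − 0.2285²) = 1/√0.9478 = 1.027; τ_3 = 29.9/1.027 = 29.11 years.
Leg 4: γ = 1/√(1 − (40/41)²) = 41/9 ≈ 4.556; τ_4 = 74.6/4.556 = 16.38 years.
Total: 56.20 + 44.86 + 29.11 + 16.38 years.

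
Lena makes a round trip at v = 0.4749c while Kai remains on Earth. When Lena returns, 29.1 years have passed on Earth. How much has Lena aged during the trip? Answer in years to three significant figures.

γ = 1/√(1 − 0.4749²) = 1/√0.7745 = 1.136
Lena's clock measures proper time along the trip: τ = Δt/γ = 29.1/1.136 years.

τ = 25.6 years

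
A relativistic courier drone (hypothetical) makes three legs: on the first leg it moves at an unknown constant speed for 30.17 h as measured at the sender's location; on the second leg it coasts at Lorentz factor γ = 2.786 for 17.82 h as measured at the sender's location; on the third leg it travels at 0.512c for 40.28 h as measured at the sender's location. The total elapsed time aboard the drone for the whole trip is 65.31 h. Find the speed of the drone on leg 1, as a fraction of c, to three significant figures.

β = 0.592

Leg 1: speed unknown; τ_1 = 30.17/γ_1.
Leg 2: γ = 2.786; τ_2 = 17.82/2.786 = 6.396 h.
Leg 3: γ = 1/√(1 − 0.512²) = 1/√0.7379 = 1.164; τ_3 = 40.28/1.164 = 34.60 h.
Total proper time: τ_1 + 6.396 + 34.60 = 65.31, so τ_1 = 65.31 − 41.00 = 24.31 h.
γ_1 = 30.17/24.31 = 1.241; β = √(1 − 1/γ²) = √0.3505.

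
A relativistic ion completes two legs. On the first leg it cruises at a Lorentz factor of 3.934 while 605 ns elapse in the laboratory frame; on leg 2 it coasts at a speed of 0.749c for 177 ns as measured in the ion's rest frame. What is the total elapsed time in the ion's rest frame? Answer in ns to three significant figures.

Leg 1: γ = 3.934; τ_1 = 605/3.934 = 153.8 ns.
Leg 2: 177 ns is already measured in the ion's rest frame.
Total: 153.8 + 177.0 ns.

τ = 331 ns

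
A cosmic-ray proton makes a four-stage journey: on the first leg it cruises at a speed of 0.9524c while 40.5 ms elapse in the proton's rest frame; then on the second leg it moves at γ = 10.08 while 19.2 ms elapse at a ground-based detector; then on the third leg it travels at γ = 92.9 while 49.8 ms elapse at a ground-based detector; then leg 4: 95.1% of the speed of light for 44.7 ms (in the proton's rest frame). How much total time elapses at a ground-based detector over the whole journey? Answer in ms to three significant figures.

Leg 1: γ = 1/√(1 − 0.9524²) = 1/√0.09293 = 3.280; Δt_1 = 3.280 × 40.5 = 132.9 ms.
Leg 2: 19.2 ms is already measured at a ground-based detector.
Leg 3: 49.8 ms is already measured at a ground-based detector.
Leg 4: β = 0.951; γ = 1/√(1 − 0.951²) = 1/√0.09560 = 3.234; Δt_4 = 3.234 × 44.7 = 144.6 ms.
Total: 132.9 + 19.20 + 49.80 + 144.6 ms.

Δt = 346 ms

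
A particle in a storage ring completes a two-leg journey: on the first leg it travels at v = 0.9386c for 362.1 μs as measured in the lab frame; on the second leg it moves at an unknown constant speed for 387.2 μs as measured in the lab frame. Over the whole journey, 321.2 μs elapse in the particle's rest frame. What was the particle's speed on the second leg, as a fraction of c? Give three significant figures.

β = 0.862

Leg 1: γ = 1/√(1 − 0.9386²) = 1/√0.1190 = 2.898; τ_1 = 362.1/2.898 = 124.9 μs.
Leg 2: speed unknown; τ_2 = 387.2/γ_2.
Total proper time: 124.9 + τ_2 = 321.2, so τ_2 = 321.2 − 124.9 = 196.3 μs.
γ_2 = 387.2/196.3 = 1.973; β = √(1 − 1/γ²) = √0.7430.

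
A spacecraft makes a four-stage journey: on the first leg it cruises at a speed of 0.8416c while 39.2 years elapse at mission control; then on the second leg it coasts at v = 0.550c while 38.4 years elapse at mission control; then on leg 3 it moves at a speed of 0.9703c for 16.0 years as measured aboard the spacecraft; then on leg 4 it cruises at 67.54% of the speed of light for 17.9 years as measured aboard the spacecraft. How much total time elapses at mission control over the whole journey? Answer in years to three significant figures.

Δt = 168 years

Leg 1: 39.2 years is already measured at mission control.
Leg 2: 38.4 years is already measured at mission control.
Leg 3: γ = 1/√(1 − 0.9703²) = 1/√0.05852 = 4.134; Δt_3 = 4.134 × 16.0 = 66.14 years.
Leg 4: β = 0.6754; γ = 1/√(1 − 0.6754²) = 1/√0.5438 = 1.356; Δt_4 = 1.356 × 17.9 = 24.27 years.
Total: 39.20 + 38.40 + 66.14 + 24.27 years.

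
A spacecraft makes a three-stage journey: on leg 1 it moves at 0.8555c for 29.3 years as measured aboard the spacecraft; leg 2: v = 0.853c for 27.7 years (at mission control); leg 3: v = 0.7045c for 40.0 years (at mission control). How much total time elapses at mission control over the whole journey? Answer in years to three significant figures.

Leg 1: γ = 1/√(1 − 0.8555²) = 1/√0.2681 = 1.931; Δt_1 = 1.931 × 29.3 = 56.59 years.
Leg 2: 27.7 years is already measured at mission control.
Leg 3: 40.0 years is already measured at mission control.
Total: 56.59 + 27.70 + 40.00 years.

Δt = 124 years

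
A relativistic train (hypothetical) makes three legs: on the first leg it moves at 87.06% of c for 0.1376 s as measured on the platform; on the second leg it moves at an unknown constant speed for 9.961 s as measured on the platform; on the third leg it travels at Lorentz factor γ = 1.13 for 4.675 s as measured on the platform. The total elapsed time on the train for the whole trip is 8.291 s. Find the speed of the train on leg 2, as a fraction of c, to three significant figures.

Leg 1: β = 0.8706; γ = 1/√(1 − 0.8706²) = 1/√0.2421 = 2.033; τ_1 = 0.1376/2.033 = 0.06770 s.
Leg 2: speed unknown; τ_2 = 9.961/γ_2.
Leg 3: γ = 1.13; τ_3 = 4.675/1.130 = 4.137 s.
Total proper time: 0.06770 + τ_2 + 4.137 = 8.291, so τ_2 = 8.291 − 4.205 = 4.086 s.
γ_2 = 9.961/4.086 = 2.438; β = √(1 − 1/γ²) = √0.8317.

β = 0.912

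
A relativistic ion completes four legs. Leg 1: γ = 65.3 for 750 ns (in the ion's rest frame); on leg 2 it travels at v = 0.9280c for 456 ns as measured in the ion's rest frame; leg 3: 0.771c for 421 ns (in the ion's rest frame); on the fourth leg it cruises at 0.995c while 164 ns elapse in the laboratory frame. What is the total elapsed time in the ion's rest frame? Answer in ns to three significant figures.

τ = 1640 ns

Leg 1: 750 ns is already measured in the ion's rest frame.
Leg 2: 456 ns is already measured in the ion's rest frame.
Leg 3: 421 ns is already measured in the ion's rest frame.
Leg 4: γ = 1/√(1 − 0.995²) = 1/√0.009975 = 10.01; τ_4 = 164/10.01 = 16.38 ns.
Total: 750.0 + 456.0 + 421.0 + 16.38 ns.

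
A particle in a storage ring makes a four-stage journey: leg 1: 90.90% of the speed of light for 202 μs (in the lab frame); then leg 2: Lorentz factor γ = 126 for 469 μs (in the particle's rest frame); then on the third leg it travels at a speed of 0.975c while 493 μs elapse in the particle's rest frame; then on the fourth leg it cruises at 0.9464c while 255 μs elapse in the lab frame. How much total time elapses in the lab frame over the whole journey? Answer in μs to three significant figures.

Leg 1: 202 μs is already measured in the lab frame.
Leg 2: γ = 126; Δt_2 = 126.0 × 469 = 5.909×10⁴ μs.
Leg 3: γ = 1/√(1 − 0.975²) = 1/√0.04938 = 4.500; Δt_3 = 4.500 × 493 = 2219 μs.
Leg 4: 255 μs is already measured in the lab frame.
Total: 202.0 + 5.909×10⁴ + 2219 + 255.0 μs.

Δt = 6.18×10⁴ μs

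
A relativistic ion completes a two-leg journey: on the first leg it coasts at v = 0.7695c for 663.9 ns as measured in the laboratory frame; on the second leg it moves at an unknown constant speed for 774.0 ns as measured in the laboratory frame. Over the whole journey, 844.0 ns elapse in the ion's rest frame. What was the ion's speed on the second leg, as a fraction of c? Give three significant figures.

β = 0.840

Leg 1: γ = 1/√(1 − 0.7695²) = 1/√0.4079 = 1.566; τ_1 = 663.9/1.566 = 424.0 ns.
Leg 2: speed unknown; τ_2 = 774.0/γ_2.
Total proper time: 424.0 + τ_2 = 844.0, so τ_2 = 844.0 − 424.0 = 420.0 ns.
γ_2 = 774.0/420.0 = 1.843; β = √(1 − 1/γ²) = √0.7055.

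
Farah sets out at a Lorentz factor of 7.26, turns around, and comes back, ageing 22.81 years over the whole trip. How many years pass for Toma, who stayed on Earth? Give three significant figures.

γ = 7.26
Earth-frame duration is the dilated interval: Δt = γτ = 7.260 × 22.81 years.

Δt = 166 years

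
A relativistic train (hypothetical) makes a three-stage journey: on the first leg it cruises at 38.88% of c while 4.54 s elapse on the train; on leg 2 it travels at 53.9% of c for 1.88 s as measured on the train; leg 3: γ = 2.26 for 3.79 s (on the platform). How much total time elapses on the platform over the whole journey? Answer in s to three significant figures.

Δt = 10.9 s

Leg 1: β = 0.3888; γ = 1/√(1 − 0.3888²) = 1/√0.8488 = 1.085; Δt_1 = 1.085 × 4.54 = 4.928 s.
Leg 2: β = 0.539; γ = 1/√(1 − 0.539²) = 1/√0.7095 = 1.187; Δt_2 = 1.187 × 1.88 = 2.232 s.
Leg 3: 3.79 s is already measured on the platform.
Total: 4.928 + 2.232 + 3.790 s.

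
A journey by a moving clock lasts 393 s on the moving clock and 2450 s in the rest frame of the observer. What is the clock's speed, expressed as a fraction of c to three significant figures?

The proper time is measured on the moving clock (both events occur at the clock's location); Δt is measured in the rest frame of the observer. γ = Δt/τ = 2450/393 = 6.234.
β = √(1 − 1/γ²) = √(1 − 0.02573) = √0.9743

v = 0.987c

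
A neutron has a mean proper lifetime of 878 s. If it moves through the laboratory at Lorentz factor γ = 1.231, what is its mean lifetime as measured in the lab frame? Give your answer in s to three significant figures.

γ = 1.231
The rest-frame lifetime is the proper time; the lab measures the dilated interval Δt = γτ₀ = 1.231 × 878 s.

Δt = 1080 s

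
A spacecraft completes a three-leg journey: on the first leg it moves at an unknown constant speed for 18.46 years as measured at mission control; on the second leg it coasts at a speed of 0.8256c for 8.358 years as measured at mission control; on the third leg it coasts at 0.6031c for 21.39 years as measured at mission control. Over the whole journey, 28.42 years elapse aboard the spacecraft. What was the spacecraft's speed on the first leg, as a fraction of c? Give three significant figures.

Leg 1: speed unknown; τ_1 = 18.46/γ_1.
Leg 2: γ = 1/√(1 − 0.8256²) = 1/√0.3184 = 1.772; τ_2 = 8.358/1.772 = 4.716 years.
Leg 3: γ = 1/√(1 − 0.6031²) = 1/√0.6363 = 1.254; τ_3 = 21.39/1.254 = 17.06 years.
Total proper time: τ_1 + 4.716 + 17.06 = 28.42, so τ_1 = 28.42 − 21.78 = 6.642 years.
γ_1 = 18.46/6.642 = 2.779; β = √(1 − 1/γ²) = √0.8705.

β = 0.933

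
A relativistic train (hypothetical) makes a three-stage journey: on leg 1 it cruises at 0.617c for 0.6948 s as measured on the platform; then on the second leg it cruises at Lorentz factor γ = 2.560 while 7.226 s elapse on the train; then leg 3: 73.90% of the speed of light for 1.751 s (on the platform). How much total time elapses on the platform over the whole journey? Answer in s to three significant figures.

Leg 1: 0.6948 s is already measured on the platform.
Leg 2: γ = 2.560; Δt_2 = 2.560 × 7.226 = 18.50 s.
Leg 3: 1.751 s is already measured on the platform.
Total: 0.6948 + 18.50 + 1.751 s.

Δt = 20.9 s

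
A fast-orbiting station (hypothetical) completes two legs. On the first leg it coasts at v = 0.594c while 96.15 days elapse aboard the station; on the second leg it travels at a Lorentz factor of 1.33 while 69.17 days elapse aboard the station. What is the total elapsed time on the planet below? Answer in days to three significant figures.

Leg 1: γ = 1/√(1 − 0.594²) = 1/√0.6472 = 1.243; Δt_1 = 1.243 × 96.15 = 119.5 days.
Leg 2: γ = 1.33; Δt_2 = 1.330 × 69.17 = 92.00 days.
Total: 119.5 + 92.00 days.

Δt = 212 days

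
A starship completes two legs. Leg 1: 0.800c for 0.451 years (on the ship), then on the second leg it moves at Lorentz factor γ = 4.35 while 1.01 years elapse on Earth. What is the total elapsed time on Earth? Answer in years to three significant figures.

Δt = 1.76 years

Leg 1: γ = 1/√(1 − 0.800²) = 5/3 ≈ 1.667; Δt_1 = 1.667 × 0.451 = 0.7517 years.
Leg 2: 1.01 years is already measured on Earth.
Total: 0.7517 + 1.010 years.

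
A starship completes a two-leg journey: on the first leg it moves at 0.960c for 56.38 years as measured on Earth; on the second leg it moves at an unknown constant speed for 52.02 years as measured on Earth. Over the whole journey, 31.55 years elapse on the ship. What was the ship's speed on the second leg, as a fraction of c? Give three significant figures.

β = 0.953

Leg 1: γ = 1/√(1 − 0.960²) = 25/7 ≈ 3.571; τ_1 = 56.38/3.571 = 15.79 years.
Leg 2: speed unknown; τ_2 = 52.02/γ_2.
Total proper time: 15.79 + τ_2 = 31.55, so τ_2 = 31.55 − 15.79 = 15.76 years.
γ_2 = 52.02/15.76 = 3.300; β = √(1 − 1/γ²) = √0.9082.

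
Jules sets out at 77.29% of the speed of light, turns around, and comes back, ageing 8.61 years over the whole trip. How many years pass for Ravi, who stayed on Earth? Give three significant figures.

Δt = 13.6 years

β = 0.7729; γ = 1/√(1 − 0.7729²) = 1/√0.4026 = 1.576
Earth-frame duration is the dilated interval: Δt = γτ = 1.576 × 8.61 years.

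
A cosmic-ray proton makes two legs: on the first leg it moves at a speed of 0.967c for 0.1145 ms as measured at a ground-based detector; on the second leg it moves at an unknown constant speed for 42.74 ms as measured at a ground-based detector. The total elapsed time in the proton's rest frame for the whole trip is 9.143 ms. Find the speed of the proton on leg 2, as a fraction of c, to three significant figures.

Leg 1: γ = 1/√(1 − 0.967²) = 1/√0.06491 = 3.925; τ_1 = 0.1145/3.925 = 0.02917 ms.
Leg 2: speed unknown; τ_2 = 42.74/γ_2.
Total proper time: 0.02917 + τ_2 = 9.143, so τ_2 = 9.143 − 0.02917 = 9.114 ms.
γ_2 = 42.74/9.114 = 4.690; β = √(1 − 1/γ²) = √0.9545.

β = 0.977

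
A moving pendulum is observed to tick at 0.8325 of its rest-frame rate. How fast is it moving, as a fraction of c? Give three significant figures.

Rate ratio = 1/γ, so γ = 1/0.8325 = 1.201.
β = √(1 − 1/γ²) = √(1 − 0.8325²) = √0.3069

β = 0.554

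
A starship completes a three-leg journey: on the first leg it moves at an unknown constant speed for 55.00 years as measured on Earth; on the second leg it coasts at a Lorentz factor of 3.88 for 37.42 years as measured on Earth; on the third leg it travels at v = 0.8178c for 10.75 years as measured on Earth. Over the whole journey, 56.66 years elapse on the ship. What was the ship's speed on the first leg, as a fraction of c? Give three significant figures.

β = 0.670

Leg 1: speed unknown; τ_1 = 55.00/γ_1.
Leg 2: γ = 3.88; τ_2 = 37.42/3.880 = 9.644 years.
Leg 3: γ = 1/√(1 − 0.8178²) = 1/√0.3312 = 1.738; τ_3 = 10.75/1.738 = 6.187 years.
Total proper time: τ_1 + 9.644 + 6.187 = 56.66, so τ_1 = 56.66 − 15.83 = 40.83 years.
γ_1 = 55.00/40.83 = 1.347; β = √(1 − 1/γ²) = √0.4489.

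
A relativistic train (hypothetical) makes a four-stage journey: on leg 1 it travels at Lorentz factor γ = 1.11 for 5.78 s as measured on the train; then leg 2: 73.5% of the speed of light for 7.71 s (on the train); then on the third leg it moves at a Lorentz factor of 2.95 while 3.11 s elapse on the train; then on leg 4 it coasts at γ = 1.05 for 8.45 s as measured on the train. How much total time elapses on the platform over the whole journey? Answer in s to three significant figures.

Leg 1: γ = 1.11; Δt_1 = 1.110 × 5.78 = 6.416 s.
Leg 2: β = 0.735; γ = 1/√(1 − 0.735²) = 1/√0.4598 = 1.475; Δt_2 = 1.475 × 7.71 = 11.37 s.
Leg 3: γ = 2.95; Δt_3 = 2.950 × 3.11 = 9.174 s.
Leg 4: γ = 1.05; Δt_4 = 1.050 × 8.45 = 8.873 s.
Total: 6.416 + 11.37 + 9.174 + 8.873 s.

Δt = 35.8 s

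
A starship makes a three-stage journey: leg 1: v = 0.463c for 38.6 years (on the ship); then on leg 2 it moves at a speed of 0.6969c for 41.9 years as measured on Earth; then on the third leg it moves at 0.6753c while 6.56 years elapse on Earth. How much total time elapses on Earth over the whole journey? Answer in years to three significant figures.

Leg 1: γ = 1/√(1 − 0.463²) = 1/√0.7856 = 1.128; Δt_1 = 1.128 × 38.6 = 43.55 years.
Leg 2: 41.9 years is already measured on Earth.
Leg 3: 6.56 years is already measured on Earth.
Total: 43.55 + 41.90 + 6.560 years.

Δt = 92.0 years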